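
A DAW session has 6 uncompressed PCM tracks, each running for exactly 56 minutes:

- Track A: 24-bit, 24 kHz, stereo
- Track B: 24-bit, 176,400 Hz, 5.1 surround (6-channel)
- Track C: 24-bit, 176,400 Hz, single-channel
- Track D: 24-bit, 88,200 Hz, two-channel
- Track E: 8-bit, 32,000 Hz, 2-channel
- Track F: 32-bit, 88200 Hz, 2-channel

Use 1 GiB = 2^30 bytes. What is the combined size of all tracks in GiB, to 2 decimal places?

exactly 56 minutes = 3,360 s.
Track A: 24,000 × 3,360 × 3 × 2 = 483,840,000 bytes.
Track B: 176,400 × 3,360 × 3 × 6 = 10,668,672,000 bytes.
Track C: 176,400 × 3,360 × 3 × 1 = 1,778,112,000 bytes.
Track D: 88,200 × 3,360 × 3 × 2 = 1,778,112,000 bytes.
Track E: 32,000 × 3,360 × 1 × 2 = 215,040,000 bytes.
Track F: 88,200 × 3,360 × 4 × 2 = 2,370,816,000 bytes.
Total = 17,294,592,000 bytes = 16.11 GiB.

16.11 GiB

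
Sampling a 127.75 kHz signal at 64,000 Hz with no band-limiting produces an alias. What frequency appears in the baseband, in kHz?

0.25 kHz

Nyquist = 64,000/2 = 32,000 Hz; 127,750 Hz exceeds it.
Alias = |127,750 − 2×64,000| = |127,750 − 128,000| = 250 Hz = 0.25 kHz.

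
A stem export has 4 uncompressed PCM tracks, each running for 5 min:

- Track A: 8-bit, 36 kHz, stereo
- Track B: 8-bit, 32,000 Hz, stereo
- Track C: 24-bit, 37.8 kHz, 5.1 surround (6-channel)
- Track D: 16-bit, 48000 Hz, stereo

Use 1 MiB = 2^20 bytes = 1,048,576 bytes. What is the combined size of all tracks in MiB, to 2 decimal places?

288.51 MiB

5 min = 300 s.
Track A: 36,000 × 300 × 1 × 2 = 21,600,000 bytes.
Track B: 32,000 × 300 × 1 × 2 = 19,200,000 bytes.
Track C: 37,800 × 300 × 3 × 6 = 204,120,000 bytes.
Track D: 48,000 × 300 × 2 × 2 = 57,600,000 bytes.
Total = 302,520,000 bytes = 288.51 MiB.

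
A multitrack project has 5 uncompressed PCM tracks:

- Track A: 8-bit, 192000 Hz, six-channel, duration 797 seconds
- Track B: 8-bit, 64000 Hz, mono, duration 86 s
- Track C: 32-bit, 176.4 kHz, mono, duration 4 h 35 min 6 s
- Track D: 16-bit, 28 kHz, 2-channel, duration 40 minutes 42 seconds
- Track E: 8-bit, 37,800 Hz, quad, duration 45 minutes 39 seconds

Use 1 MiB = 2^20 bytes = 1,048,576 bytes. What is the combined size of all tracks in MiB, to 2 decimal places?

Track A: 192,000 × 797 × 1 × 6 = 918,144,000 bytes.
Track B: 64,000 × 86 × 1 × 1 = 5,504,000 bytes.
Track C: 4 h 35 min 6 s = 16,506 s; 176,400 × 16,506 × 4 × 1 = 11,646,633,600 bytes.
Track D: 40 minutes 42 seconds = 2,442 s; 28,000 × 2,442 × 2 × 2 = 273,504,000 bytes.
Track E: 45 minutes 39 seconds = 2,739 s; 37,800 × 2,739 × 1 × 4 = 414,136,800 bytes.
Total = 13,257,922,400 bytes = 12643.74 MiB.

12643.74 MiB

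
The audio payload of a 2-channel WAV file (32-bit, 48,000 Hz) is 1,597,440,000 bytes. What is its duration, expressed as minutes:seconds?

69:20

Byte rate = 48,000 × 4 × 2 = 384,000 bytes/s.
Duration = 1,597,440,000 / 384,000 = 4,160 s.
4,160 s = 69:20.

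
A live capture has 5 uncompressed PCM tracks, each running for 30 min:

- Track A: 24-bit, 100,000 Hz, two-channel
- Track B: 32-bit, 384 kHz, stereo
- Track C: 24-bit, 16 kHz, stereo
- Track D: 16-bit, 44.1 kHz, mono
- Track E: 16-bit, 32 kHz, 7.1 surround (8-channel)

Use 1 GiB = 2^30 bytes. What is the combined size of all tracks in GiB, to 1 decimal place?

7.3 GiB

30 min = 1,800 s.
Track A: 100,000 × 1,800 × 3 × 2 = 1,080,000,000 bytes.
Track B: 384,000 × 1,800 × 4 × 2 = 5,529,600,000 bytes.
Track C: 16,000 × 1,800 × 3 × 2 = 172,800,000 bytes.
Track D: 44,100 × 1,800 × 2 × 1 = 158,760,000 bytes.
Track E: 32,000 × 1,800 × 2 × 8 = 921,600,000 bytes.
Total = 7,862,760,000 bytes = 7.3 GiB.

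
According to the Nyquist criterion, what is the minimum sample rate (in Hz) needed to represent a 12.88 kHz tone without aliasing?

25,760 Hz

Minimum sample rate = 2 × 12,880 Hz = 25,760 Hz.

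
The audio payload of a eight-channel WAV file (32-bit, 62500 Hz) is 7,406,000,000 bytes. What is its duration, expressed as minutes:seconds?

61:43

Byte rate = 62,500 × 4 × 8 = 2,000,000 bytes/s.
Duration = 7,406,000,000 / 2,000,000 = 3,703 s.
3,703 s = 61:43.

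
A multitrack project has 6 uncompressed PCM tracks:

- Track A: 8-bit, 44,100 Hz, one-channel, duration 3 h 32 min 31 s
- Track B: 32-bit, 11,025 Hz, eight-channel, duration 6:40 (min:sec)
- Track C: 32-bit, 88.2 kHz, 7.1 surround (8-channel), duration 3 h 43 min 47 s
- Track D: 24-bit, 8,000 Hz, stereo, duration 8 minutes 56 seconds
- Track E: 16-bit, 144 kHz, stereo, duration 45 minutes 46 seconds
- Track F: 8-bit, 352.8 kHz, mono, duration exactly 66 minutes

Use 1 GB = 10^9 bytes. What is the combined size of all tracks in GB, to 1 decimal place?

41.6 GB

Track A: 3 h 32 min 31 s = 12,751 s; 44,100 × 12,751 × 1 × 1 = 562,319,100 bytes.
Track B: 6:40 (min:sec) = 400 s; 11,025 × 400 × 4 × 8 = 141,120,000 bytes.
Track C: 3 h 43 min 47 s = 13,427 s; 88,200 × 13,427 × 4 × 8 = 37,896,364,800 bytes.
Track D: 8 minutes 56 seconds = 536 s; 8,000 × 536 × 3 × 2 = 25,728,000 bytes.
Track E: 45 minutes 46 seconds = 2,746 s; 144,000 × 2,746 × 2 × 2 = 1,581,696,000 bytes.
Track F: exactly 66 minutes = 3,960 s; 352,800 × 3,960 × 1 × 1 = 1,397,088,000 bytes.
Total = 41,604,315,900 bytes = 41.6 GB.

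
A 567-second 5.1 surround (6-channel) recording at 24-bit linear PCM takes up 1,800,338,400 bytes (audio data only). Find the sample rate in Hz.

176,400 Hz

Bytes = sample_rate × seconds × bytes_per_sample × channels.
sample_rate = 1,800,338,400 / (567 × 3 × 6) = 1,800,338,400 / 10,206 = 176,400 Hz.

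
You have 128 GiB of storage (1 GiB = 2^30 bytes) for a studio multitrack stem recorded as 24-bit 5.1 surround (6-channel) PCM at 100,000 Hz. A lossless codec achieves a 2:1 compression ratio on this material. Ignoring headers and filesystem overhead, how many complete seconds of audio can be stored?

Uncompressed byte rate = 100,000 × 3 × 6 = 1,800,000 bytes/s.
After 2:1 compression, effective rate ≈ 900000 bytes/s.
Capacity = 128 × 1,073,741,824 = 137,438,953,472 bytes.
137,438,953,472 / effective rate ≈ 152709.95 s → 152,709 seconds.

152,709 seconds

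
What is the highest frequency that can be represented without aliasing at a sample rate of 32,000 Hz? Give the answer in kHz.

Nyquist frequency = sample rate / 2 = 32,000 / 2 = 16 kHz.

16 kHz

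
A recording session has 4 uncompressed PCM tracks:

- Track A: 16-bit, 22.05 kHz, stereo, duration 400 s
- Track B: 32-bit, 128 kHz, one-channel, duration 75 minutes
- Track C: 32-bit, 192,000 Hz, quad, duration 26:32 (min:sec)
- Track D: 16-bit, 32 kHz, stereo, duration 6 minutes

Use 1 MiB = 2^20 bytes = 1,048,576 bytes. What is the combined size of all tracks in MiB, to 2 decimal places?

Track A: 22,050 × 400 × 2 × 2 = 35,280,000 bytes.
Track B: 75 minutes = 4,500 s; 128,000 × 4,500 × 4 × 1 = 2,304,000,000 bytes.
Track C: 26:32 (min:sec) = 1,592 s; 192,000 × 1,592 × 4 × 4 = 4,890,624,000 bytes.
Track D: 6 minutes = 360 s; 32,000 × 360 × 2 × 2 = 46,080,000 bytes.
Total = 7,275,984,000 bytes = 6938.92 MiB.

6938.92 MiB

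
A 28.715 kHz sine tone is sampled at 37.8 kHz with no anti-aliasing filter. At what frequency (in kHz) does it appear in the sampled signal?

Nyquist = 37,800/2 = 18,900 Hz; 28,715 Hz exceeds it.
Alias = |28,715 − 1×37,800| = |28,715 − 37,800| = 9,085 Hz = 9.085 kHz.

9.085 kHz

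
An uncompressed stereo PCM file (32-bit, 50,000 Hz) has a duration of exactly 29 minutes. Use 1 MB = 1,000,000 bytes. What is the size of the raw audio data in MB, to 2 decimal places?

Duration = exactly 29 minutes = 1,740 s.
Bytes = 50,000 samples/s × 1,740 s × 4 bytes/sample × 2 ch = 696,000,000 bytes.
696,000,000 / 1,000,000 = 696.00 MB.

696.00 MB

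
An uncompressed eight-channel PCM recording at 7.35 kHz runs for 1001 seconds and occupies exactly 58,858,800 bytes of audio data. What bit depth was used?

Bytes per sample = 58,858,800 / (7,350 × 1,001 × 8) = 58,858,800 / 58,858,800 = 1.
Bit depth = 1 × 8 = 8 bits.

8 bits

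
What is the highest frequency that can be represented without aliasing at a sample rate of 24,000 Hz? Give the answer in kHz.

Nyquist frequency = sample rate / 2 = 24,000 / 2 = 12 kHz.

12 kHz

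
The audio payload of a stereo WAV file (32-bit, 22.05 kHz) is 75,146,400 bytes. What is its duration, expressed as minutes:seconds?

7:06

Byte rate = 22,050 × 4 × 2 = 176,400 bytes/s.
Duration = 75,146,400 / 176,400 = 426 s.
426 s = 7:06.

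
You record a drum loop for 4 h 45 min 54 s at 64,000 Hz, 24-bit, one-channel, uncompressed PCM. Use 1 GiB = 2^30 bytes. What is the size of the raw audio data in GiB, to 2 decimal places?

3.07 GiB

Duration = 4 h 45 min 54 s = 17,154 s.
Bytes = 64,000 samples/s × 17,154 s × 3 bytes/sample × 1 ch = 3,293,568,000 bytes.
3,293,568,000 / 1,073,741,824 = 3.07 GiB.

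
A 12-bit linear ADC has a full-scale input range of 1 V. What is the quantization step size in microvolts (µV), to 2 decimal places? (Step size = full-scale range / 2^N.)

1 V / 2^12 = 1 / 4,096 V = 244.14 µV.

244.14 µV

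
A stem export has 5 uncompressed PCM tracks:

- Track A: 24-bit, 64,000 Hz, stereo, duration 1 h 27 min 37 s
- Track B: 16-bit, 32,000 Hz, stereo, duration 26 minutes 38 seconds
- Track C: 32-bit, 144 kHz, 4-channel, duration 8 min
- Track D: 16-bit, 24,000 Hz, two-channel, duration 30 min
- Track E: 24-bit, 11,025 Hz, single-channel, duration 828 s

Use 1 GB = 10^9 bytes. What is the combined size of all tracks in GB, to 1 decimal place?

Track A: 1 h 27 min 37 s = 5,257 s; 64,000 × 5,257 × 3 × 2 = 2,018,688,000 bytes.
Track B: 26 minutes 38 seconds = 1,598 s; 32,000 × 1,598 × 2 × 2 = 204,544,000 bytes.
Track C: 8 min = 480 s; 144,000 × 480 × 4 × 4 = 1,105,920,000 bytes.
Track D: 30 min = 1,800 s; 24,000 × 1,800 × 2 × 2 = 172,800,000 bytes.
Track E: 11,025 × 828 × 3 × 1 = 27,386,100 bytes.
Total = 3,529,338,100 bytes = 3.5 GB.

3.5 GB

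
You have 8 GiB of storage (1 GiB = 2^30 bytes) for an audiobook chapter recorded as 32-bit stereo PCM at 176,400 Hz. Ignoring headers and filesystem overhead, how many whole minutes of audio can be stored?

Uncompressed byte rate = 176,400 × 4 × 2 = 1,411,200 bytes/s.
Capacity = 8 × 1,073,741,824 = 8,589,934,592 bytes.
8,589,934,592 / 1,411,200 ≈ 6086.97 s → 101 minutes.

101 minutes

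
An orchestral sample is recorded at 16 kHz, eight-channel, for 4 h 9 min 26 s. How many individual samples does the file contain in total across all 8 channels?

4 h 9 min 26 s = 14,966 s.
16,000 × 14,966 s × 8 ch = 1,915,648,000 samples.

1,915,648,000 samples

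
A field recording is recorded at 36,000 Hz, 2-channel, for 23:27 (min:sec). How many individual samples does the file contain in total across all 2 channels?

23:27 (min:sec) = 1,407 s.
36,000 × 1,407 s × 2 ch = 101,304,000 samples.

101,304,000 samples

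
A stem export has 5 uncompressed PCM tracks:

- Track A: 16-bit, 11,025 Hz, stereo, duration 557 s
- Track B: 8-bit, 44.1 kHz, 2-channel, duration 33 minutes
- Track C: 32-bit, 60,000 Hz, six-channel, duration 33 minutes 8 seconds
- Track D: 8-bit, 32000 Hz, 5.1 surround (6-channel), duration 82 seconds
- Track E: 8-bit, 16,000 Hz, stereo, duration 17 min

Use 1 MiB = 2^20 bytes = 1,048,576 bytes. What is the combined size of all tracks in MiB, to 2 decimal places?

Track A: 11,025 × 557 × 2 × 2 = 24,563,700 bytes.
Track B: 33 minutes = 1,980 s; 44,100 × 1,980 × 1 × 2 = 174,636,000 bytes.
Track C: 33 minutes 8 seconds = 1,988 s; 60,000 × 1,988 × 4 × 6 = 2,862,720,000 bytes.
Track D: 32,000 × 82 × 1 × 6 = 15,744,000 bytes.
Track E: 17 min = 1,020 s; 16,000 × 1,020 × 1 × 2 = 32,640,000 bytes.
Total = 3,110,303,700 bytes = 2966.22 MiB.

2966.22 MiB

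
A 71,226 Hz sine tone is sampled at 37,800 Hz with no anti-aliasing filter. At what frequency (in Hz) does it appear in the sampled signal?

4,374 Hz

Nyquist = 37,800/2 = 18,900 Hz; 71,226 Hz exceeds it.
Alias = |71,226 − 2×37,800| = |71,226 − 75,600| = 4,374 Hz.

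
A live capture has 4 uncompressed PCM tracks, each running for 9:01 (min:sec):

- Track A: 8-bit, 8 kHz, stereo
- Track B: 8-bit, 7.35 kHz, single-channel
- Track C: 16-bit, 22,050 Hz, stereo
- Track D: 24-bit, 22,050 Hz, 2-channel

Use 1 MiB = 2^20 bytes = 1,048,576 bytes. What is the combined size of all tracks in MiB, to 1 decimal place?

9:01 (min:sec) = 541 s.
Track A: 8,000 × 541 × 1 × 2 = 8,656,000 bytes.
Track B: 7,350 × 541 × 1 × 1 = 3,976,350 bytes.
Track C: 22,050 × 541 × 2 × 2 = 47,716,200 bytes.
Track D: 22,050 × 541 × 3 × 2 = 71,574,300 bytes.
Total = 131,922,850 bytes = 125.8 MiB.

125.8 MiB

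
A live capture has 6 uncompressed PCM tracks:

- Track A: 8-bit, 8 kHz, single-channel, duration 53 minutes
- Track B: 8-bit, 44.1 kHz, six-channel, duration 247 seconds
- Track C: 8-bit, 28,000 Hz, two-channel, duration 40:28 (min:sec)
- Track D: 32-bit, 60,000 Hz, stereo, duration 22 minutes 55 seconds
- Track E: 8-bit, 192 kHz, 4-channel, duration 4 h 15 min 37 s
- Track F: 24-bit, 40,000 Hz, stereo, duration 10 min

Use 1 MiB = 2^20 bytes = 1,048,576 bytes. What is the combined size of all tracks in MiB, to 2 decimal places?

12216.17 MiB

Track A: 53 minutes = 3,180 s; 8,000 × 3,180 × 1 × 1 = 25,440,000 bytes.
Track B: 44,100 × 247 × 1 × 6 = 65,356,200 bytes.
Track C: 40:28 (min:sec) = 2,428 s; 28,000 × 2,428 × 1 × 2 = 135,968,000 bytes.
Track D: 22 minutes 55 seconds = 1,375 s; 60,000 × 1,375 × 4 × 2 = 660,000,000 bytes.
Track E: 4 h 15 min 37 s = 15,337 s; 192,000 × 15,337 × 1 × 4 = 11,778,816,000 bytes.
Track F: 10 min = 600 s; 40,000 × 600 × 3 × 2 = 144,000,000 bytes.
Total = 12,809,580,200 bytes = 12216.17 MiB.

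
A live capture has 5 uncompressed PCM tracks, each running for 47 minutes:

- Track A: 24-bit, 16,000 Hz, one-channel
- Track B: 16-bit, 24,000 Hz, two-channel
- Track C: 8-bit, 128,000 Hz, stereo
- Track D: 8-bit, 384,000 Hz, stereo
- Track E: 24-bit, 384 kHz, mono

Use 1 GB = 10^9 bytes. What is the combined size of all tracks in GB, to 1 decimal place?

6.5 GB

47 minutes = 2,820 s.
Track A: 16,000 × 2,820 × 3 × 1 = 135,360,000 bytes.
Track B: 24,000 × 2,820 × 2 × 2 = 270,720,000 bytes.
Track C: 128,000 × 2,820 × 1 × 2 = 721,920,000 bytes.
Track D: 384,000 × 2,820 × 1 × 2 = 2,165,760,000 bytes.
Track E: 384,000 × 2,820 × 3 × 1 = 3,248,640,000 bytes.
Total = 6,542,400,000 bytes = 6.5 GB.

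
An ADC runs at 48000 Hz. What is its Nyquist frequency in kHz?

24 kHz

Nyquist frequency = sample rate / 2 = 48,000 / 2 = 24 kHz.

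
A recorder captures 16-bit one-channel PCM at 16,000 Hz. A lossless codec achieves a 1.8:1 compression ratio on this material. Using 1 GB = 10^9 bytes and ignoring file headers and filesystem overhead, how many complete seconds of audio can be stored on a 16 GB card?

Uncompressed byte rate = 16,000 × 2 × 1 = 32,000 bytes/s.
After 1.8:1 compression, effective rate ≈ 17777.78 bytes/s.
Capacity = 16 × 1,000,000,000 = 16,000,000,000 bytes.
16,000,000,000 / effective rate ≈ 900000 s → 900,000 seconds.

900,000 seconds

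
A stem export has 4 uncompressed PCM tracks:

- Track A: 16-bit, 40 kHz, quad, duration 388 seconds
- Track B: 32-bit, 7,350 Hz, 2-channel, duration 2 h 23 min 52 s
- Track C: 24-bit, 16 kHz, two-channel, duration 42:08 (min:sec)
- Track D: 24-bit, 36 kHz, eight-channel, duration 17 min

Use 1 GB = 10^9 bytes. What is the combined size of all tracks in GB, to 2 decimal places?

Track A: 40,000 × 388 × 2 × 4 = 124,160,000 bytes.
Track B: 2 h 23 min 52 s = 8,632 s; 7,350 × 8,632 × 4 × 2 = 507,561,600 bytes.
Track C: 42:08 (min:sec) = 2,528 s; 16,000 × 2,528 × 3 × 2 = 242,688,000 bytes.
Track D: 17 min = 1,020 s; 36,000 × 1,020 × 3 × 8 = 881,280,000 bytes.
Total = 1,755,689,600 bytes = 1.76 GB.

1.76 GB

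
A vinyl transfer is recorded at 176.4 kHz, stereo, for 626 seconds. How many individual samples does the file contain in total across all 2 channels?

176,400 × 626 s × 2 ch = 220,852,800 samples.

220,852,800 samples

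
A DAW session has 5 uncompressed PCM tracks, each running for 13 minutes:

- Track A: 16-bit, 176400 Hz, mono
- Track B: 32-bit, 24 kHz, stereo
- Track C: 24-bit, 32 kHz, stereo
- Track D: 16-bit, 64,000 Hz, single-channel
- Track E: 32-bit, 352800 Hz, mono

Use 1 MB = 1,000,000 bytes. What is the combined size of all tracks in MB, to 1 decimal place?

13 minutes = 780 s.
Track A: 176,400 × 780 × 2 × 1 = 275,184,000 bytes.
Track B: 24,000 × 780 × 4 × 2 = 149,760,000 bytes.
Track C: 32,000 × 780 × 3 × 2 = 149,760,000 bytes.
Track D: 64,000 × 780 × 2 × 1 = 99,840,000 bytes.
Track E: 352,800 × 780 × 4 × 1 = 1,100,736,000 bytes.
Total = 1,775,280,000 bytes = 1775.3 MB.

1775.3 MB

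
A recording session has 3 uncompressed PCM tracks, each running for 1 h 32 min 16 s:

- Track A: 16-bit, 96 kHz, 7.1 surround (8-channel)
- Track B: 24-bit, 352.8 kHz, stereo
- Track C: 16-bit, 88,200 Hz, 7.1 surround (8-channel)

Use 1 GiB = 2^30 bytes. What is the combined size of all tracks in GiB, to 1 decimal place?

1 h 32 min 16 s = 5,536 s.
Track A: 96,000 × 5,536 × 2 × 8 = 8,503,296,000 bytes.
Track B: 352,800 × 5,536 × 3 × 2 = 11,718,604,800 bytes.
Track C: 88,200 × 5,536 × 2 × 8 = 7,812,403,200 bytes.
Total = 28,034,304,000 bytes = 26.1 GiB.

26.1 GiB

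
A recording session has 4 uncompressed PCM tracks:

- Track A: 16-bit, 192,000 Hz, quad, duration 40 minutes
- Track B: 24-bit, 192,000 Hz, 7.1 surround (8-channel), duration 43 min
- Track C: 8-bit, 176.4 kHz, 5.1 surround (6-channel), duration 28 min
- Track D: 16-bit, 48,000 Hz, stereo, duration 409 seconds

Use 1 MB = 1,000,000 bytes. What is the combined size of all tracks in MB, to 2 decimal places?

Track A: 40 minutes = 2,400 s; 192,000 × 2,400 × 2 × 4 = 3,686,400,000 bytes.
Track B: 43 min = 2,580 s; 192,000 × 2,580 × 3 × 8 = 11,888,640,000 bytes.
Track C: 28 min = 1,680 s; 176,400 × 1,680 × 1 × 6 = 1,778,112,000 bytes.
Track D: 48,000 × 409 × 2 × 2 = 78,528,000 bytes.
Total = 17,431,680,000 bytes = 17431.68 MB.

17431.68 MB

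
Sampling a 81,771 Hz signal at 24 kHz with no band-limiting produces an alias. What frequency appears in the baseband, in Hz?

9,771 Hz

Nyquist = 24,000/2 = 12,000 Hz; 81,771 Hz exceeds it.
Alias = |81,771 − 3×24,000| = |81,771 − 72,000| = 9,771 Hz.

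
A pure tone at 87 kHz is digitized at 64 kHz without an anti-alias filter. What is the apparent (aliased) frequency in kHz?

Nyquist = 64,000/2 = 32,000 Hz; 87,000 Hz exceeds it.
Alias = |87,000 − 1×64,000| = |87,000 − 64,000| = 23,000 Hz = 23 kHz.

23 kHz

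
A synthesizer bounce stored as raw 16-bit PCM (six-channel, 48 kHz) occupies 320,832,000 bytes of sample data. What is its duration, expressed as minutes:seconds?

Byte rate = 48,000 × 2 × 6 = 576,000 bytes/s.
Duration = 320,832,000 / 576,000 = 557 s.
557 s = 9:17.

9:17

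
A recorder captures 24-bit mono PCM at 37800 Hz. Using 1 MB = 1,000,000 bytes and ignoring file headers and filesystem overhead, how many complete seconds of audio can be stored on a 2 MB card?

Uncompressed byte rate = 37,800 × 3 × 1 = 113,400 bytes/s.
Capacity = 2 × 1,000,000 = 2,000,000 bytes.
2,000,000 / 113,400 ≈ 17.64 s → 17 seconds.

17 seconds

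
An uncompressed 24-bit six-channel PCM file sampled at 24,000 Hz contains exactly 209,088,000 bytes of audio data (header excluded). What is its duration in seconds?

Byte rate = 24,000 × 3 × 6 = 432,000 bytes/s.
Duration = 209,088,000 / 432,000 = 484 s.

484 seconds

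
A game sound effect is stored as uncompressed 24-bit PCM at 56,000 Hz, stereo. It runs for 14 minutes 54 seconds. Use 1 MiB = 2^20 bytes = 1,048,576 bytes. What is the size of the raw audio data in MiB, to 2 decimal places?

Duration = 14 minutes 54 seconds = 894 s.
Bytes = 56,000 samples/s × 894 s × 3 bytes/sample × 2 ch = 300,384,000 bytes.
300,384,000 / 1,048,576 = 286.47 MiB.

286.47 MiB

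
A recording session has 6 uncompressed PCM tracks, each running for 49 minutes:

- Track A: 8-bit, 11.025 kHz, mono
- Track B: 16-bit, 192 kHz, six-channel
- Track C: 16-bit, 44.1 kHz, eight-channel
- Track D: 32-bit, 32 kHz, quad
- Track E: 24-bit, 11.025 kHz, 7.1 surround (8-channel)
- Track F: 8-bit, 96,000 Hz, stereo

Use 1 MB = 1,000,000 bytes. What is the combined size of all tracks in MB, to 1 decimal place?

49 minutes = 2,940 s.
Track A: 11,025 × 2,940 × 1 × 1 = 32,413,500 bytes.
Track B: 192,000 × 2,940 × 2 × 6 = 6,773,760,000 bytes.
Track C: 44,100 × 2,940 × 2 × 8 = 2,074,464,000 bytes.
Track D: 32,000 × 2,940 × 4 × 4 = 1,505,280,000 bytes.
Track E: 11,025 × 2,940 × 3 × 8 = 777,924,000 bytes.
Track F: 96,000 × 2,940 × 1 × 2 = 564,480,000 bytes.
Total = 11,728,321,500 bytes = 11728.3 MB.

11728.3 MB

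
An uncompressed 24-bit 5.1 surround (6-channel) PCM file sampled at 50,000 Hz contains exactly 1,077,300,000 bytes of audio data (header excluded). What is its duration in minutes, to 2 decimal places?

Byte rate = 50,000 × 3 × 6 = 900,000 bytes/s.
Duration = 1,077,300,000 / 900,000 = 1,197 s.
1,197 s / 60 = 19.95 minutes.

19.95 minutes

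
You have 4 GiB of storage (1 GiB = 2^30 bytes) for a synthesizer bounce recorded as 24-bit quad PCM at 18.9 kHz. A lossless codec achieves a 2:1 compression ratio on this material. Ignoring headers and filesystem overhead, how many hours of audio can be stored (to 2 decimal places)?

10.52 hours

Uncompressed byte rate = 18,900 × 3 × 4 = 226,800 bytes/s.
After 2:1 compression, effective rate ≈ 113400 bytes/s.
Capacity = 4 × 1,073,741,824 = 4,294,967,296 bytes.
4,294,967,296 / effective rate ≈ 37874.49 s → 10.52 hours.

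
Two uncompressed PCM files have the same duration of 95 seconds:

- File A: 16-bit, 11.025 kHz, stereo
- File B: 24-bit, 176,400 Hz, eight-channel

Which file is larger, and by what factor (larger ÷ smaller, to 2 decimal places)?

File A: 11,025 × 2 × 2 = 44,100 bytes/s.
File B: 176,400 × 3 × 8 = 4,233,600 bytes/s.
File B is larger; ratio = 402,192,000 / 4,189,500 = 96.00.

File B, by a factor of 96.00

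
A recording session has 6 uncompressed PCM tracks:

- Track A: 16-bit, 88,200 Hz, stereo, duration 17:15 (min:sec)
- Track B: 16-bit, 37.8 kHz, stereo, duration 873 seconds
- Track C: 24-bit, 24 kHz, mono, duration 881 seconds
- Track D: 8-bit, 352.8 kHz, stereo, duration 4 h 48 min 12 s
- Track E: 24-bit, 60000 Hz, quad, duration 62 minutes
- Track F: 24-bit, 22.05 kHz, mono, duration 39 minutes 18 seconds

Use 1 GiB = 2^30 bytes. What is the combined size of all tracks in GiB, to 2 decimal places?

14.53 GiB

Track A: 17:15 (min:sec) = 1,035 s; 88,200 × 1,035 × 2 × 2 = 365,148,000 bytes.
Track B: 37,800 × 873 × 2 × 2 = 131,997,600 bytes.
Track C: 24,000 × 881 × 3 × 1 = 63,432,000 bytes.
Track D: 4 h 48 min 12 s = 17,292 s; 352,800 × 17,292 × 1 × 2 = 12,201,235,200 bytes.
Track E: 62 minutes = 3,720 s; 60,000 × 3,720 × 3 × 4 = 2,678,400,000 bytes.
Track F: 39 minutes 18 seconds = 2,358 s; 22,050 × 2,358 × 3 × 1 = 155,981,700 bytes.
Total = 15,596,194,500 bytes = 14.53 GiB.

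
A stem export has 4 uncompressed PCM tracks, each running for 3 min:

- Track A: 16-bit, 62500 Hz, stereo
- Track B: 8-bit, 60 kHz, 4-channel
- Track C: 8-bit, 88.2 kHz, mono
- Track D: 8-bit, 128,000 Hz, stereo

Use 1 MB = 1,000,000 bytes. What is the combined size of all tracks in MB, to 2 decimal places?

3 min = 180 s.
Track A: 62,500 × 180 × 2 × 2 = 45,000,000 bytes.
Track B: 60,000 × 180 × 1 × 4 = 43,200,000 bytes.
Track C: 88,200 × 180 × 1 × 1 = 15,876,000 bytes.
Track D: 128,000 × 180 × 1 × 2 = 46,080,000 bytes.
Total = 150,156,000 bytes = 150.16 MB.

150.16 MB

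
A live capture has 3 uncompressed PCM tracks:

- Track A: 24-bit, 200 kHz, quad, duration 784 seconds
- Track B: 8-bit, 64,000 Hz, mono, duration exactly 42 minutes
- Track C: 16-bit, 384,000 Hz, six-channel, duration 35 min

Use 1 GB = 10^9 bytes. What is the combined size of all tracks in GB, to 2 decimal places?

Track A: 200,000 × 784 × 3 × 4 = 1,881,600,000 bytes.
Track B: exactly 42 minutes = 2,520 s; 64,000 × 2,520 × 1 × 1 = 161,280,000 bytes.
Track C: 35 min = 2,100 s; 384,000 × 2,100 × 2 × 6 = 9,676,800,000 bytes.
Total = 11,719,680,000 bytes = 11.72 GB.

11.72 GB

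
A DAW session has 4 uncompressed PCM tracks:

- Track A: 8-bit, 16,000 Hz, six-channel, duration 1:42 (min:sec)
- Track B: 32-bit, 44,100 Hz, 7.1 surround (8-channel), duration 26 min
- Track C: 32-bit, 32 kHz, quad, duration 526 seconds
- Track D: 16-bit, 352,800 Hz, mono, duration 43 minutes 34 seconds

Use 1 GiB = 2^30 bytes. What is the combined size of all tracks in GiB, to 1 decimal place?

Track A: 1:42 (min:sec) = 102 s; 16,000 × 102 × 1 × 6 = 9,792,000 bytes.
Track B: 26 min = 1,560 s; 44,100 × 1,560 × 4 × 8 = 2,201,472,000 bytes.
Track C: 32,000 × 526 × 4 × 4 = 269,312,000 bytes.
Track D: 43 minutes 34 seconds = 2,614 s; 352,800 × 2,614 × 2 × 1 = 1,844,438,400 bytes.
Total = 4,325,014,400 bytes = 4.0 GiB.

4.0 GiB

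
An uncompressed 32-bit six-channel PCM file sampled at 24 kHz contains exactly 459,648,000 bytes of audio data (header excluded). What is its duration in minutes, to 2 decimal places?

13.30 minutes

Byte rate = 24,000 × 4 × 6 = 576,000 bytes/s.
Duration = 459,648,000 / 576,000 = 798 s.
798 s / 60 = 13.30 minutes.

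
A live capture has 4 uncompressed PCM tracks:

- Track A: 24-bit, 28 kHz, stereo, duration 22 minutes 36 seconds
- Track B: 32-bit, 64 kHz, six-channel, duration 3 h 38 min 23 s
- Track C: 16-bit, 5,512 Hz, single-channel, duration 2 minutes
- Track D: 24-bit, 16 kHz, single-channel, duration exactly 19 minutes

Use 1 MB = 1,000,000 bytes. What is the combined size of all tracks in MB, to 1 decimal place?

Track A: 22 minutes 36 seconds = 1,356 s; 28,000 × 1,356 × 3 × 2 = 227,808,000 bytes.
Track B: 3 h 38 min 23 s = 13,103 s; 64,000 × 13,103 × 4 × 6 = 20,126,208,000 bytes.
Track C: 2 minutes = 120 s; 5,512 × 120 × 2 × 1 = 1,322,880 bytes.
Track D: exactly 19 minutes = 1,140 s; 16,000 × 1,140 × 3 × 1 = 54,720,000 bytes.
Total = 20,410,058,880 bytes = 20410.1 MB.

20410.1 MB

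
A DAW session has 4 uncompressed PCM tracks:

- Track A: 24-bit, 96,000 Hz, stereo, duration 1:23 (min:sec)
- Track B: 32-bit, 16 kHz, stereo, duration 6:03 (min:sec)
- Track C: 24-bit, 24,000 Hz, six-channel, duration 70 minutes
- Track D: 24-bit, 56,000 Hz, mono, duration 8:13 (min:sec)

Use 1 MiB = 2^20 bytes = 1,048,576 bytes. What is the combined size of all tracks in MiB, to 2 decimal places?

Track A: 1:23 (min:sec) = 83 s; 96,000 × 83 × 3 × 2 = 47,808,000 bytes.
Track B: 6:03 (min:sec) = 363 s; 16,000 × 363 × 4 × 2 = 46,464,000 bytes.
Track C: 70 minutes = 4,200 s; 24,000 × 4,200 × 3 × 6 = 1,814,400,000 bytes.
Track D: 8:13 (min:sec) = 493 s; 56,000 × 493 × 3 × 1 = 82,824,000 bytes.
Total = 1,991,496,000 bytes = 1899.24 MiB.

1899.24 MiB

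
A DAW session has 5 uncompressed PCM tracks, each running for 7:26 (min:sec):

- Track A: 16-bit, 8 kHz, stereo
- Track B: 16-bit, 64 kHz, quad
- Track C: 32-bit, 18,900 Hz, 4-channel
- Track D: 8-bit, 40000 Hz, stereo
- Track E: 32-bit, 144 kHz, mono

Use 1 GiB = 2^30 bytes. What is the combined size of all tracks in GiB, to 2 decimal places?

7:26 (min:sec) = 446 s.
Track A: 8,000 × 446 × 2 × 2 = 14,272,000 bytes.
Track B: 64,000 × 446 × 2 × 4 = 228,352,000 bytes.
Track C: 18,900 × 446 × 4 × 4 = 134,870,400 bytes.
Track D: 40,000 × 446 × 1 × 2 = 35,680,000 bytes.
Track E: 144,000 × 446 × 4 × 1 = 256,896,000 bytes.
Total = 670,070,400 bytes = 0.62 GiB.

0.62 GiB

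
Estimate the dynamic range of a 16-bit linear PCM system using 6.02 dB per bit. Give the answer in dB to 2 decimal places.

96.32 dB

16 × 6.02 = 96.32 dB.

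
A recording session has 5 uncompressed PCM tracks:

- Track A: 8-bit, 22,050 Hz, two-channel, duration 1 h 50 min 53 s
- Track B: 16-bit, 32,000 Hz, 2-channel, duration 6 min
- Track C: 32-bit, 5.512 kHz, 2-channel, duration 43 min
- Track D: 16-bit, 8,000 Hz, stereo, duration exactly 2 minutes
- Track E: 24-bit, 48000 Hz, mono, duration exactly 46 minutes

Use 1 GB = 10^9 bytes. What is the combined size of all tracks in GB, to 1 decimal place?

0.9 GB

Track A: 1 h 50 min 53 s = 6,653 s; 22,050 × 6,653 × 1 × 2 = 293,397,300 bytes.
Track B: 6 min = 360 s; 32,000 × 360 × 2 × 2 = 46,080,000 bytes.
Track C: 43 min = 2,580 s; 5,512 × 2,580 × 4 × 2 = 113,767,680 bytes.
Track D: exactly 2 minutes = 120 s; 8,000 × 120 × 2 × 2 = 3,840,000 bytes.
Track E: exactly 46 minutes = 2,760 s; 48,000 × 2,760 × 3 × 1 = 397,440,000 bytes.
Total = 854,524,980 bytes = 0.9 GB.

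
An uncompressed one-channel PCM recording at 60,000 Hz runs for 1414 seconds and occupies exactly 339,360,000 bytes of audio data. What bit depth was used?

Bytes per sample = 339,360,000 / (60,000 × 1,414 × 1) = 339,360,000 / 84,840,000 = 4.
Bit depth = 4 × 8 = 32 bits.

32 bits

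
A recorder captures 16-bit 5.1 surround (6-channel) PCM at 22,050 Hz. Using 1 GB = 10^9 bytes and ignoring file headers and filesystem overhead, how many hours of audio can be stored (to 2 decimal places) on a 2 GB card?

Uncompressed byte rate = 22,050 × 2 × 6 = 264,600 bytes/s.
Capacity = 2 × 1,000,000,000 = 2,000,000,000 bytes.
2,000,000,000 / 264,600 ≈ 7558.58 s → 2.10 hours.

2.10 hours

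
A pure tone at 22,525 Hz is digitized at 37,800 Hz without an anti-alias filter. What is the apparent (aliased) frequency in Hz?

15,275 Hz

Nyquist = 37,800/2 = 18,900 Hz; 22,525 Hz exceeds it.
Alias = |22,525 − 1×37,800| = |22,525 − 37,800| = 15,275 Hz.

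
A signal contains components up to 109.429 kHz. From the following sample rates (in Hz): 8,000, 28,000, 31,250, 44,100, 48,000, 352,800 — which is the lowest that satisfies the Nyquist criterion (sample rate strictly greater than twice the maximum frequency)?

352,800 Hz

Need sample rate > 2 × 109,429 = 218,858 Hz.
Lowest listed rate above 218,858 Hz is 352,800 Hz.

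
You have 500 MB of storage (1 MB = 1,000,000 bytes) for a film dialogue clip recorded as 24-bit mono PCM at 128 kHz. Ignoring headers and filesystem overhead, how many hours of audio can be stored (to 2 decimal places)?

Uncompressed byte rate = 128,000 × 3 × 1 = 384,000 bytes/s.
Capacity = 500 × 1,000,000 = 500,000,000 bytes.
500,000,000 / 384,000 ≈ 1302.08 s → 0.36 hours.

0.36 hours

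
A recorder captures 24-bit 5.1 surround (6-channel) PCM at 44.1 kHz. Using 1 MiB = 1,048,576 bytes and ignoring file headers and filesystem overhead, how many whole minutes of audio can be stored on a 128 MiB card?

Uncompressed byte rate = 44,100 × 3 × 6 = 793,800 bytes/s.
Capacity = 128 × 1,048,576 = 134,217,728 bytes.
134,217,728 / 793,800 ≈ 169.08 s → 2 minutes.

2 minutes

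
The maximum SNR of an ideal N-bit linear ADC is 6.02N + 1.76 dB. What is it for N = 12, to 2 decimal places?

74.00 dB

6.02 × 12 + 1.76 = 74.00 dB.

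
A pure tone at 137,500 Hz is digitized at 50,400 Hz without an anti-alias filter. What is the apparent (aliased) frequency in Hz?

Nyquist = 50,400/2 = 25,200 Hz; 137,500 Hz exceeds it.
Alias = |137,500 − 3×50,400| = |137,500 − 151,200| = 13,700 Hz.

13,700 Hz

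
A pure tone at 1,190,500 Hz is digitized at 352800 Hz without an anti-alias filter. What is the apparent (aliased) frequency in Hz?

132,100 Hz

Nyquist = 352,800/2 = 176,400 Hz; 1,190,500 Hz exceeds it.
Alias = |1,190,500 − 3×352,800| = |1,190,500 − 1,058,400| = 132,100 Hz.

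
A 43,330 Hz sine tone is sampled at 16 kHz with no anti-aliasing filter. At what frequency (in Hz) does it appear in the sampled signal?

4,670 Hz

Nyquist = 16,000/2 = 8,000 Hz; 43,330 Hz exceeds it.
Alias = |43,330 − 3×16,000| = |43,330 − 48,000| = 4,670 Hz.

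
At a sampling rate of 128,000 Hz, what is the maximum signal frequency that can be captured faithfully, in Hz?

Nyquist frequency = sample rate / 2 = 128,000 / 2 = 64,000 Hz.

64,000 Hz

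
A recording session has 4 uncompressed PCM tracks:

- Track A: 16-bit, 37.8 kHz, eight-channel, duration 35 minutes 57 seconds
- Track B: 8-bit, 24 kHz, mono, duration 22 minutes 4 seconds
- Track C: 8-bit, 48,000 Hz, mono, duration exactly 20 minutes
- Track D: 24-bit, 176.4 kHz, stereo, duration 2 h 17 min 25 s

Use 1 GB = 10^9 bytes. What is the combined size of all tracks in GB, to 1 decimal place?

10.1 GB

Track A: 35 minutes 57 seconds = 2,157 s; 37,800 × 2,157 × 2 × 8 = 1,304,553,600 bytes.
Track B: 22 minutes 4 seconds = 1,324 s; 24,000 × 1,324 × 1 × 1 = 31,776,000 bytes.
Track C: exactly 20 minutes = 1,200 s; 48,000 × 1,200 × 1 × 1 = 57,600,000 bytes.
Track D: 2 h 17 min 25 s = 8,245 s; 176,400 × 8,245 × 3 × 2 = 8,726,508,000 bytes.
Total = 10,120,437,600 bytes = 10.1 GB.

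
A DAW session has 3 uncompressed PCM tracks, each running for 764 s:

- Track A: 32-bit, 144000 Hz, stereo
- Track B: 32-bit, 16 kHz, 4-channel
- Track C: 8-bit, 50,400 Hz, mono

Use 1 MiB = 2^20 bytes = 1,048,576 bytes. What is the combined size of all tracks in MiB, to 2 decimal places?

1062.60 MiB

Track A: 144,000 × 764 × 4 × 2 = 880,128,000 bytes.
Track B: 16,000 × 764 × 4 × 4 = 195,584,000 bytes.
Track C: 50,400 × 764 × 1 × 1 = 38,505,600 bytes.
Total = 1,114,217,600 bytes = 1062.60 MiB.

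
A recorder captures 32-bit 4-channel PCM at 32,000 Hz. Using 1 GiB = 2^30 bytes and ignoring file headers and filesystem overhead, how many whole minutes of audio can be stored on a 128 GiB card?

4,473 minutes

Uncompressed byte rate = 32,000 × 4 × 4 = 512,000 bytes/s.
Capacity = 128 × 1,073,741,824 = 137,438,953,472 bytes.
137,438,953,472 / 512,000 ≈ 268435.46 s → 4,473 minutes.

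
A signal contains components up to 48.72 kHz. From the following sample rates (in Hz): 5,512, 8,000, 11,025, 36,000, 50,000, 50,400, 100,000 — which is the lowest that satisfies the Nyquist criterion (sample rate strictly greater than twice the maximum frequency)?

Need sample rate > 2 × 48,720 = 97,440 Hz.
Lowest listed rate above 97,440 Hz is 100,000 Hz.

100,000 Hz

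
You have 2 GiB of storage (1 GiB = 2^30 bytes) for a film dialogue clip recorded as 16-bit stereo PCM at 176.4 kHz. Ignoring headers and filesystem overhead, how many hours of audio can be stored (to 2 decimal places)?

Uncompressed byte rate = 176,400 × 2 × 2 = 705,600 bytes/s.
Capacity = 2 × 1,073,741,824 = 2,147,483,648 bytes.
2,147,483,648 / 705,600 ≈ 3043.49 s → 0.85 hours.

0.85 hours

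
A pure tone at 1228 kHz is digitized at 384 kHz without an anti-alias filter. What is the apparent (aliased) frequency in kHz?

76 kHz

Nyquist = 384,000/2 = 192,000 Hz; 1,228,000 Hz exceeds it.
Alias = |1,228,000 − 3×384,000| = |1,228,000 − 1,152,000| = 76,000 Hz = 76 kHz.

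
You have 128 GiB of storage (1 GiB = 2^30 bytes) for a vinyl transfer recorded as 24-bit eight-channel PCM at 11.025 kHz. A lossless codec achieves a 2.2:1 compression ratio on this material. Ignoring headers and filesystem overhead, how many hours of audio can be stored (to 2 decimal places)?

Uncompressed byte rate = 11,025 × 3 × 8 = 264,600 bytes/s.
After 2.2:1 compression, effective rate ≈ 120272.73 bytes/s.
Capacity = 128 × 1,073,741,824 = 137,438,953,472 bytes.
137,438,953,472 / effective rate ≈ 1142727.5 s → 317.42 hours.

317.42 hours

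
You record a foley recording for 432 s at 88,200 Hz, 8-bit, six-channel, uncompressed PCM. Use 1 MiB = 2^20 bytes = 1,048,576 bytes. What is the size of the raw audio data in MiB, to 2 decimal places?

218.02 MiB

Bytes = 88,200 samples/s × 432 s × 1 bytes/sample × 6 ch = 228,614,400 bytes.
228,614,400 / 1,048,576 = 218.02 MiB.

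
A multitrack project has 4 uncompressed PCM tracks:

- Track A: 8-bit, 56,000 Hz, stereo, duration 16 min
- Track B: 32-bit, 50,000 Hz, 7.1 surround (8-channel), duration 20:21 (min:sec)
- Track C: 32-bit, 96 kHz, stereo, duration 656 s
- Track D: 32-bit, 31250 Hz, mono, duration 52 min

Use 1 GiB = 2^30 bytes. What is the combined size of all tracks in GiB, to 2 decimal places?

Track A: 16 min = 960 s; 56,000 × 960 × 1 × 2 = 107,520,000 bytes.
Track B: 20:21 (min:sec) = 1,221 s; 50,000 × 1,221 × 4 × 8 = 1,953,600,000 bytes.
Track C: 96,000 × 656 × 4 × 2 = 503,808,000 bytes.
Track D: 52 min = 3,120 s; 31,250 × 3,120 × 4 × 1 = 390,000,000 bytes.
Total = 2,954,928,000 bytes = 2.75 GiB.

2.75 GiB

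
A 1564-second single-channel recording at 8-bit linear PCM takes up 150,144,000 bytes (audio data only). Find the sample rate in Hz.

Bytes = sample_rate × seconds × bytes_per_sample × channels.
sample_rate = 150,144,000 / (1,564 × 1 × 1) = 150,144,000 / 1,564 = 96,000 Hz.

96,000 Hz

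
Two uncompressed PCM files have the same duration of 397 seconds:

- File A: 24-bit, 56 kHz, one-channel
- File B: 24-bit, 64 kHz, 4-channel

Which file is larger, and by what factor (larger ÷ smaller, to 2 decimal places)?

File B, by a factor of 4.57

File A: 56,000 × 3 × 1 = 168,000 bytes/s.
File B: 64,000 × 3 × 4 = 768,000 bytes/s.
File B is larger; ratio = 304,896,000 / 66,696,000 = 4.57.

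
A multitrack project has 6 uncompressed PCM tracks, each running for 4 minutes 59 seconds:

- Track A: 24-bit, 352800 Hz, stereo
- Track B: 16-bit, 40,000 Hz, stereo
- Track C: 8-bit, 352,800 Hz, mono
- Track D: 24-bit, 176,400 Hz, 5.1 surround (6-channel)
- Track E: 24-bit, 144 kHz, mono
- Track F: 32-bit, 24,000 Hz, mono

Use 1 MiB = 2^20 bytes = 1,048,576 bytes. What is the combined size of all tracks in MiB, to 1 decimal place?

1805.8 MiB

4 minutes 59 seconds = 299 s.
Track A: 352,800 × 299 × 3 × 2 = 632,923,200 bytes.
Track B: 40,000 × 299 × 2 × 2 = 47,840,000 bytes.
Track C: 352,800 × 299 × 1 × 1 = 105,487,200 bytes.
Track D: 176,400 × 299 × 3 × 6 = 949,384,800 bytes.
Track E: 144,000 × 299 × 3 × 1 = 129,168,000 bytes.
Track F: 24,000 × 299 × 4 × 1 = 28,704,000 bytes.
Total = 1,893,507,200 bytes = 1805.8 MiB.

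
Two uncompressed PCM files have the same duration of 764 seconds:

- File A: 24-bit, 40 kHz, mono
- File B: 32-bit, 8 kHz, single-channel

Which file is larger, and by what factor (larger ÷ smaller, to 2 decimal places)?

File A: 40,000 × 3 × 1 = 120,000 bytes/s.
File B: 8,000 × 4 × 1 = 32,000 bytes/s.
File A is larger; ratio = 91,680,000 / 24,448,000 = 3.75.

File A, by a factor of 3.75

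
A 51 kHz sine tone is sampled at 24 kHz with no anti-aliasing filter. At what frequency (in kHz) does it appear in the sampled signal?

3 kHz

Nyquist = 24,000/2 = 12,000 Hz; 51,000 Hz exceeds it.
Alias = |51,000 − 2×24,000| = |51,000 − 48,000| = 3,000 Hz = 3 kHz.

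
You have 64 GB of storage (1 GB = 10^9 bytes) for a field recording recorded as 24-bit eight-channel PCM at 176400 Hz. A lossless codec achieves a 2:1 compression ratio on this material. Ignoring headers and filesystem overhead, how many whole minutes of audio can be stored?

Uncompressed byte rate = 176,400 × 3 × 8 = 4,233,600 bytes/s.
After 2:1 compression, effective rate ≈ 2116800 bytes/s.
Capacity = 64 × 1,000,000,000 = 64,000,000,000 bytes.
64,000,000,000 / effective rate ≈ 30234.32 s → 503 minutes.

503 minutes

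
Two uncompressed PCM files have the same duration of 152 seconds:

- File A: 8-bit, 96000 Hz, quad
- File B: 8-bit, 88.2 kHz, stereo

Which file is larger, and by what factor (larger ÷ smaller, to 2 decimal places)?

File A, by a factor of 2.18

File A: 96,000 × 1 × 4 = 384,000 bytes/s.
File B: 88,200 × 1 × 2 = 176,400 bytes/s.
File A is larger; ratio = 58,368,000 / 26,812,800 = 2.18.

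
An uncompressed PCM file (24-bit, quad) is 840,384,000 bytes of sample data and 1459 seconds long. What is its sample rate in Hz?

Bytes = sample_rate × seconds × bytes_per_sample × channels.
sample_rate = 840,384,000 / (1,459 × 3 × 4) = 840,384,000 / 17,508 = 48,000 Hz.

48,000 Hz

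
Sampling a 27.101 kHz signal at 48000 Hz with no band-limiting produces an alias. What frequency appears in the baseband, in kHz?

20.899 kHz

Nyquist = 48,000/2 = 24,000 Hz; 27,101 Hz exceeds it.
Alias = |27,101 − 1×48,000| = |27,101 − 48,000| = 20,899 Hz = 20.899 kHz.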